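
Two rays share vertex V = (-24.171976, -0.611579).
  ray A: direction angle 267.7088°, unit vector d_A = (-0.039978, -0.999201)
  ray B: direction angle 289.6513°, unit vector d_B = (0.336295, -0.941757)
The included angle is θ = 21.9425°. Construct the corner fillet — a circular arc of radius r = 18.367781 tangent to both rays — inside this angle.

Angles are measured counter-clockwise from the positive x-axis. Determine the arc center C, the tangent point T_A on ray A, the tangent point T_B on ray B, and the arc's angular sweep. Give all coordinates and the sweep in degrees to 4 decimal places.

center=(-9.6067,-96.0180) T_A=(-27.9598,-95.2837) T_B=(7.6912,-89.8410) sweep=158.0575

bisector direction at 278.6800° = (0.150917,-0.988546)
center distance |VC| = r/sin(θ/2) = 18.367781/sin(10.9712°) = 96.511810
C = V + |VC|·bis = (-9.6067,-96.0180)
T_A = V + ((C−V)·d_A)·d_A = V + 94.7478·d_A = (-27.9598,-95.2837)
T_B = V + ((C−V)·d_B)·d_B = V + 94.7478·d_B = (7.6912,-89.8410)
sweep = 180° − θ = 158.0575°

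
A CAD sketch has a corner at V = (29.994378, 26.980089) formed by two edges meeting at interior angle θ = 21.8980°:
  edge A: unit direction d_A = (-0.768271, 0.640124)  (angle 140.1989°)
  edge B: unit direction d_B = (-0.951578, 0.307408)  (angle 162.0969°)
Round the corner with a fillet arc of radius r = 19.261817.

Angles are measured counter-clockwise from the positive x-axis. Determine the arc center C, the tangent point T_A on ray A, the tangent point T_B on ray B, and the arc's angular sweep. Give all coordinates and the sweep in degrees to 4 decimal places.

bisector direction at 151.1479° = (-0.875868,0.482550)
center distance |VC| = r/sin(θ/2) = 19.261817/sin(10.9490°) = 101.412595
C = V + |VC|·bis = (-58.8297,75.9168)
T_A = V + ((C−V)·d_A)·d_A = V + 99.5665·d_A = (-46.4997,90.7151)
T_B = V + ((C−V)·d_B)·d_B = V + 99.5665·d_B = (-64.7509,57.5877)
sweep = 180° − θ = 158.1020°

center=(-58.8297,75.9168) T_A=(-46.4997,90.7151) T_B=(-64.7509,57.5877) sweep=158.1020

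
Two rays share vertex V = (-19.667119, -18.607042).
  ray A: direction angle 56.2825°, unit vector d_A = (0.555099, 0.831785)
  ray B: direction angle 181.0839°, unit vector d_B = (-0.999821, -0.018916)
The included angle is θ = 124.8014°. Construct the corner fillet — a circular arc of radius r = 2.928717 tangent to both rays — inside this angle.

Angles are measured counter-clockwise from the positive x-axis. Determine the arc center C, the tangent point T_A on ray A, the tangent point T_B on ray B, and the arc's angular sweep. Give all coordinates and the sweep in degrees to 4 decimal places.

center=(-21.2533,-15.7078) T_A=(-18.8172,-17.3335) T_B=(-21.1979,-18.6360) sweep=55.1986

bisector direction at 118.6832° = (-0.479966,0.877287)
center distance |VC| = r/sin(θ/2) = 2.928717/sin(62.4007°) = 3.304769
C = V + |VC|·bis = (-21.2533,-15.7078)
T_A = V + ((C−V)·d_A)·d_A = V + 1.5311·d_A = (-18.8172,-17.3335)
T_B = V + ((C−V)·d_B)·d_B = V + 1.5311·d_B = (-21.1979,-18.6360)
sweep = 180° − θ = 55.1986°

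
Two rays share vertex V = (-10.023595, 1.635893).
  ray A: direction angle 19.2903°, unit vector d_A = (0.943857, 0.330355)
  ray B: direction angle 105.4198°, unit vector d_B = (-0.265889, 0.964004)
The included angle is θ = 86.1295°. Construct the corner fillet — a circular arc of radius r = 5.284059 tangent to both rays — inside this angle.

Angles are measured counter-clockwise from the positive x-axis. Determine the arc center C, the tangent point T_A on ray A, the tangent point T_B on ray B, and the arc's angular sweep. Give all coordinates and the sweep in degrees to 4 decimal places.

bisector direction at 62.3550° = (0.463991,0.885840)
center distance |VC| = r/sin(θ/2) = 5.284059/sin(43.0647°) = 7.738532
C = V + |VC|·bis = (-6.4330,8.4910)
T_A = V + ((C−V)·d_A)·d_A = V + 5.6536·d_A = (-4.6874,3.5036)
T_B = V + ((C−V)·d_B)·d_B = V + 5.6536·d_B = (-11.5268,7.0860)
sweep = 180° − θ = 93.8705°

center=(-6.4330,8.4910) T_A=(-4.6874,3.5036) T_B=(-11.5268,7.0860) sweep=93.8705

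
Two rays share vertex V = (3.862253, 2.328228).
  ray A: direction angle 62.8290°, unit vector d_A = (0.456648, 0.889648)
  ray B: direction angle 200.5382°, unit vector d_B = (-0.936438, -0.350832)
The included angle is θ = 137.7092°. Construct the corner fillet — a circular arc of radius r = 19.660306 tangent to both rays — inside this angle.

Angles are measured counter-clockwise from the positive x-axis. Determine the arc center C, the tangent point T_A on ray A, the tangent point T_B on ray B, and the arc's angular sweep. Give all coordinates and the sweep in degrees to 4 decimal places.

bisector direction at 131.6836° = (-0.665017,0.746829)
center distance |VC| = r/sin(θ/2) = 19.660306/sin(68.8546°) = 21.079641
C = V + |VC|·bis = (-10.1561,18.0711)
T_A = V + ((C−V)·d_A)·d_A = V + 7.6042·d_A = (7.3347,9.0933)
T_B = V + ((C−V)·d_B)·d_B = V + 7.6042·d_B = (-3.2586,-0.3396)
sweep = 180° − θ = 42.2908°

center=(-10.1561,18.0711) T_A=(7.3347,9.0933) T_B=(-3.2586,-0.3396) sweep=42.2908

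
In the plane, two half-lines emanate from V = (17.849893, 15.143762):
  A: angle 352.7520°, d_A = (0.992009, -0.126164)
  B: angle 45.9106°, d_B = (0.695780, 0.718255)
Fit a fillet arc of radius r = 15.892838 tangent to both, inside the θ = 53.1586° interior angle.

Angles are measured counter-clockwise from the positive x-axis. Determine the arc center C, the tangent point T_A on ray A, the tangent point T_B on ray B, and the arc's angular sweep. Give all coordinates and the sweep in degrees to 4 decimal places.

center=(51.3671,26.9019) T_A=(49.3620,11.1360) T_B=(39.9520,37.9598) sweep=126.8414

bisector direction at 19.3313° = (0.943620,0.331030)
center distance |VC| = r/sin(θ/2) = 15.892838/sin(26.5793°) = 35.519800
C = V + |VC|·bis = (51.3671,26.9019)
T_A = V + ((C−V)·d_A)·d_A = V + 31.7659·d_A = (49.3620,11.1360)
T_B = V + ((C−V)·d_B)·d_B = V + 31.7659·d_B = (39.9520,37.9598)
sweep = 180° − θ = 126.8414°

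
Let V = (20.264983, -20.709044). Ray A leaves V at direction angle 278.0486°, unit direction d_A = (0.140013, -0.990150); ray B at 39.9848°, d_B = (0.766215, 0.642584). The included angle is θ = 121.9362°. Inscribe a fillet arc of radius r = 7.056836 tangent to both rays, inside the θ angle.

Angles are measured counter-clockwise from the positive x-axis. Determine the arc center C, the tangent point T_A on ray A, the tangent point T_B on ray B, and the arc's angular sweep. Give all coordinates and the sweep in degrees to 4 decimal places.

center=(27.8007,-23.5992) T_A=(20.8134,-24.5873) T_B=(23.2661,-18.1922) sweep=58.0638

bisector direction at 339.0167° = (0.933685,-0.358096)
center distance |VC| = r/sin(θ/2) = 7.056836/sin(60.9681°) = 8.070954
C = V + |VC|·bis = (27.8007,-23.5992)
T_A = V + ((C−V)·d_A)·d_A = V + 3.9168·d_A = (20.8134,-24.5873)
T_B = V + ((C−V)·d_B)·d_B = V + 3.9168·d_B = (23.2661,-18.1922)
sweep = 180° − θ = 58.0638°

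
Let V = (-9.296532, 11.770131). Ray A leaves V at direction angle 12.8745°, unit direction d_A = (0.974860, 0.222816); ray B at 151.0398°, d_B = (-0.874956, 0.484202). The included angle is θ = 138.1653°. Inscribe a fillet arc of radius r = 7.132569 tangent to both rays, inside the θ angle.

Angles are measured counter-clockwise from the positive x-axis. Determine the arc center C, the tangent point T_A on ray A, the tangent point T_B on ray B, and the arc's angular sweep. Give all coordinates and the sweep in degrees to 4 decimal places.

bisector direction at 81.9571° = (0.139914,0.990164)
center distance |VC| = r/sin(θ/2) = 7.132569/sin(69.0827°) = 7.635795
C = V + |VC|·bis = (-8.2282,19.3308)
T_A = V + ((C−V)·d_A)·d_A = V + 2.7261·d_A = (-6.6389,12.3776)
T_B = V + ((C−V)·d_B)·d_B = V + 2.7261·d_B = (-11.6818,13.0901)
sweep = 180° − θ = 41.8347°

center=(-8.2282,19.3308) T_A=(-6.6389,12.3776) T_B=(-11.6818,13.0901) sweep=41.8347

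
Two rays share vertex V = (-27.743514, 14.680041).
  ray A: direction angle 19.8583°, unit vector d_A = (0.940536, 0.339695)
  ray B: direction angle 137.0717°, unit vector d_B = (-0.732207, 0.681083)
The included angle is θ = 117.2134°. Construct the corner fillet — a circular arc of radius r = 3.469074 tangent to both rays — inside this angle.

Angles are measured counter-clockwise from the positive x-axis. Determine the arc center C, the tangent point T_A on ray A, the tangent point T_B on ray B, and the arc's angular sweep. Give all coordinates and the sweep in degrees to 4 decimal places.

bisector direction at 78.4650° = (0.199966,0.979803)
center distance |VC| = r/sin(θ/2) = 3.469074/sin(58.6067°) = 4.063995
C = V + |VC|·bis = (-26.9309,18.6620)
T_A = V + ((C−V)·d_A)·d_A = V + 2.1170·d_A = (-25.7524,15.3992)
T_B = V + ((C−V)·d_B)·d_B = V + 2.1170·d_B = (-29.2936,16.1219)
sweep = 180° − θ = 62.7866°

center=(-26.9309,18.6620) T_A=(-25.7524,15.3992) T_B=(-29.2936,16.1219) sweep=62.7866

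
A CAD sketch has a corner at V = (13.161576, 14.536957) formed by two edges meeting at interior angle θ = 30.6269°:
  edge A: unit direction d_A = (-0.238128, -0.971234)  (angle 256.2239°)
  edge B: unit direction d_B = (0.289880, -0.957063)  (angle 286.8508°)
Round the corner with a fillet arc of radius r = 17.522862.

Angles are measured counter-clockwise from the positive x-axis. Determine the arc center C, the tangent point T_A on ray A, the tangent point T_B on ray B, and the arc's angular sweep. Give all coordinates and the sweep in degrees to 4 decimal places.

center=(14.9416,-51.7886) T_A=(-2.0772,-47.6159) T_B=(31.7121,-46.7091) sweep=149.3731

bisector direction at 271.5374° = (0.026829,-0.999640)
center distance |VC| = r/sin(θ/2) = 17.522862/sin(15.3134°) = 66.349478
C = V + |VC|·bis = (14.9416,-51.7886)
T_A = V + ((C−V)·d_A)·d_A = V + 63.9938·d_A = (-2.0772,-47.6159)
T_B = V + ((C−V)·d_B)·d_B = V + 63.9938·d_B = (31.7121,-46.7091)
sweep = 180° − θ = 149.3731°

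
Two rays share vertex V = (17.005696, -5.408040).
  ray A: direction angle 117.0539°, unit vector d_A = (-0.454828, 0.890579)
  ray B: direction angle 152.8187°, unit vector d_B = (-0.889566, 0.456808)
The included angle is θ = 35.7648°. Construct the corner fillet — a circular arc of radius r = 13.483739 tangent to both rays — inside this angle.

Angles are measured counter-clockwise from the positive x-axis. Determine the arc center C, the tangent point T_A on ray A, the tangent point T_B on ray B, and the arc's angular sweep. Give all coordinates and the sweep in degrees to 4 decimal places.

bisector direction at 134.9363° = (-0.706320,0.707892)
center distance |VC| = r/sin(θ/2) = 13.483739/sin(17.8824°) = 43.911778
C = V + |VC|·bis = (-14.0101,25.6768)
T_A = V + ((C−V)·d_A)·d_A = V + 41.7903·d_A = (-2.0017,31.8096)
T_B = V + ((C−V)·d_B)·d_B = V + 41.7903·d_B = (-20.1696,13.6821)
sweep = 180° − θ = 144.2352°

center=(-14.0101,25.6768) T_A=(-2.0017,31.8096) T_B=(-20.1696,13.6821) sweep=144.2352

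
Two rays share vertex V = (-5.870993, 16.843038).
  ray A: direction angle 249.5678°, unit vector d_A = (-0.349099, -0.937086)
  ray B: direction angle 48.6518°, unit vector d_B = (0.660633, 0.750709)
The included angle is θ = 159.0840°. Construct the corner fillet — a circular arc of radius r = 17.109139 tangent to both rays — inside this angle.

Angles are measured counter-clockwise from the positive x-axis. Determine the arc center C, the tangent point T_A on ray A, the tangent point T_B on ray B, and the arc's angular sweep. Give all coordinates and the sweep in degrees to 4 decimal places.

bisector direction at 329.1098° = (0.858153,-0.513394)
center distance |VC| = r/sin(θ/2) = 17.109139/sin(79.5420°) = 17.398153
C = V + |VC|·bis = (9.0593,7.9109)
T_A = V + ((C−V)·d_A)·d_A = V + 3.1580·d_A = (-6.9735,13.8837)
T_B = V + ((C−V)·d_B)·d_B = V + 3.1580·d_B = (-3.7847,19.2138)
sweep = 180° − θ = 20.9160°

center=(9.0593,7.9109) T_A=(-6.9735,13.8837) T_B=(-3.7847,19.2138) sweep=20.9160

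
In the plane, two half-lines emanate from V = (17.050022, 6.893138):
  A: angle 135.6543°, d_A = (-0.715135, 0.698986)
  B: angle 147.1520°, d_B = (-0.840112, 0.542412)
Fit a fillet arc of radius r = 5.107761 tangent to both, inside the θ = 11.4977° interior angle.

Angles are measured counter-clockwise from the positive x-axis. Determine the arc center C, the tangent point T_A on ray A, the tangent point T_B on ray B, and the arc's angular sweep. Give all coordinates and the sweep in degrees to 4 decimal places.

center=(-22.8029,38.7038) T_A=(-19.2327,42.3565) T_B=(-25.5735,34.4127) sweep=168.5023

bisector direction at 141.4032° = (-0.781555,0.623837)
center distance |VC| = r/sin(θ/2) = 5.107761/sin(5.7489°) = 50.991897
C = V + |VC|·bis = (-22.8029,38.7038)
T_A = V + ((C−V)·d_A)·d_A = V + 50.7354·d_A = (-19.2327,42.3565)
T_B = V + ((C−V)·d_B)·d_B = V + 50.7354·d_B = (-25.5735,34.4127)
sweep = 180° − θ = 168.5023°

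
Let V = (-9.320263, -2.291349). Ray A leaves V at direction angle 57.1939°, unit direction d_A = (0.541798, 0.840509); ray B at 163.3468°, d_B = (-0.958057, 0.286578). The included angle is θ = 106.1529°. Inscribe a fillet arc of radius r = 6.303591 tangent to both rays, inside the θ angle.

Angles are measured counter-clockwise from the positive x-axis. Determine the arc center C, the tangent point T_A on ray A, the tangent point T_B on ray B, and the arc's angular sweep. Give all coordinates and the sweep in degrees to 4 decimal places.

center=(-12.0520,5.1053) T_A=(-6.7538,1.6901) T_B=(-13.8585,-0.9339) sweep=73.8471

bisector direction at 110.2703° = (-0.346450,0.938068)
center distance |VC| = r/sin(θ/2) = 6.303591/sin(53.0765°) = 7.885030
C = V + |VC|·bis = (-12.0520,5.1053)
T_A = V + ((C−V)·d_A)·d_A = V + 4.7369·d_A = (-6.7538,1.6901)
T_B = V + ((C−V)·d_B)·d_B = V + 4.7369·d_B = (-13.8585,-0.9339)
sweep = 180° − θ = 73.8471°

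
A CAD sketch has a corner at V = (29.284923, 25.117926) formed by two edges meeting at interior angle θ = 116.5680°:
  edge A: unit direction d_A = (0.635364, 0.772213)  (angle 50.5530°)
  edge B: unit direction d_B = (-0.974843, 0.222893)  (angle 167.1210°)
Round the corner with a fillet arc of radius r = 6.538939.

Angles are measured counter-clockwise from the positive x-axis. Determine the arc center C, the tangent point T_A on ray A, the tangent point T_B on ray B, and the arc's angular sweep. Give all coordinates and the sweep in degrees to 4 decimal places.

bisector direction at 108.8370° = (-0.322877,0.946441)
center distance |VC| = r/sin(θ/2) = 6.538939/sin(58.2840°) = 7.686862
C = V + |VC|·bis = (26.8030,32.3931)
T_A = V + ((C−V)·d_A)·d_A = V + 4.0411·d_A = (31.8525,28.2385)
T_B = V + ((C−V)·d_B)·d_B = V + 4.0411·d_B = (25.3455,26.0186)
sweep = 180° − θ = 63.4320°

center=(26.8030,32.3931) T_A=(31.8525,28.2385) T_B=(25.3455,26.0186) sweep=63.4320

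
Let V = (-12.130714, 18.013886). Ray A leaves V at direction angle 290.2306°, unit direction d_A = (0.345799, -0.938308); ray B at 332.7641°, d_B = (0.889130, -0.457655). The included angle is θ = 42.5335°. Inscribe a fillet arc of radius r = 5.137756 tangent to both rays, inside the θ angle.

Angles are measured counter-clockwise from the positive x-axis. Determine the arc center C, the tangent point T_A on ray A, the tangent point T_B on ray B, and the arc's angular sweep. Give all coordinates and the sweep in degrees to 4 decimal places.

center=(-2.7453,7.4046) T_A=(-7.5661,5.6279) T_B=(-0.3939,11.9727) sweep=137.4665

bisector direction at 311.4974° = (0.662585,-0.748986)
center distance |VC| = r/sin(θ/2) = 5.137756/sin(21.2667°) = 14.164895
C = V + |VC|·bis = (-2.7453,7.4046)
T_A = V + ((C−V)·d_A)·d_A = V + 13.2003·d_A = (-7.5661,5.6279)
T_B = V + ((C−V)·d_B)·d_B = V + 13.2003·d_B = (-0.3939,11.9727)
sweep = 180° − θ = 137.4665°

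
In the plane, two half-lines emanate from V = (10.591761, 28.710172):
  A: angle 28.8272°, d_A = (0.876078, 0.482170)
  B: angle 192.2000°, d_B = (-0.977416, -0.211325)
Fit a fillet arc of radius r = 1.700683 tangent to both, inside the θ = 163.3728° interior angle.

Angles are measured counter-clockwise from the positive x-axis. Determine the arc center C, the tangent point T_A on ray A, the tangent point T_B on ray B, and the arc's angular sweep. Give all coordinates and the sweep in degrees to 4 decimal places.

bisector direction at 110.5136° = (-0.350430,0.936589)
center distance |VC| = r/sin(θ/2) = 1.700683/sin(81.6864°) = 1.718744
C = V + |VC|·bis = (9.9895,30.3199)
T_A = V + ((C−V)·d_A)·d_A = V + 0.2485·d_A = (10.8095,28.8300)
T_B = V + ((C−V)·d_B)·d_B = V + 0.2485·d_B = (10.3489,28.6577)
sweep = 180° − θ = 16.6272°

center=(9.9895,30.3199) T_A=(10.8095,28.8300) T_B=(10.3489,28.6577) sweep=16.6272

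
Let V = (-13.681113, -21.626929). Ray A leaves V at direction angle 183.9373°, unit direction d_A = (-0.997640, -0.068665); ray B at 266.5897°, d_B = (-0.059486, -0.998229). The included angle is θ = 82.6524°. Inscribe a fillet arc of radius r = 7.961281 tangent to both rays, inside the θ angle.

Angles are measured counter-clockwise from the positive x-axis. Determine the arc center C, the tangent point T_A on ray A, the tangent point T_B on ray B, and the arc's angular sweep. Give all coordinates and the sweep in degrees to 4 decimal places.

bisector direction at 225.2635° = (-0.703847,-0.710351)
center distance |VC| = r/sin(θ/2) = 7.961281/sin(41.3262°) = 12.056242
C = V + |VC|·bis = (-22.1669,-30.1911)
T_A = V + ((C−V)·d_A)·d_A = V + 9.0538·d_A = (-22.7135,-22.2486)
T_B = V + ((C−V)·d_B)·d_B = V + 9.0538·d_B = (-14.2197,-30.6647)
sweep = 180° − θ = 97.3476°

center=(-22.1669,-30.1911) T_A=(-22.7135,-22.2486) T_B=(-14.2197,-30.6647) sweep=97.3476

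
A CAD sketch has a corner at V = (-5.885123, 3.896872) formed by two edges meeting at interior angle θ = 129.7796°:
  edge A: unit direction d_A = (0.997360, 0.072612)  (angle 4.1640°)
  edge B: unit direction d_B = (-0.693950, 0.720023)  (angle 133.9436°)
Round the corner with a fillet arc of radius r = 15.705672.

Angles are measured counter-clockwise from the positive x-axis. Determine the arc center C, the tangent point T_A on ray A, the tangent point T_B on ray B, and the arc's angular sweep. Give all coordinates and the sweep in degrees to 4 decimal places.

center=(0.3155,20.0955) T_A=(1.4559,4.4313) T_B=(-10.9929,9.1966) sweep=50.2204

bisector direction at 69.0538° = (0.357491,0.933917)
center distance |VC| = r/sin(θ/2) = 15.705672/sin(64.8898°) = 17.344880
C = V + |VC|·bis = (0.3155,20.0955)
T_A = V + ((C−V)·d_A)·d_A = V + 7.3605·d_A = (1.4559,4.4313)
T_B = V + ((C−V)·d_B)·d_B = V + 7.3605·d_B = (-10.9929,9.1966)
sweep = 180° − θ = 50.2204°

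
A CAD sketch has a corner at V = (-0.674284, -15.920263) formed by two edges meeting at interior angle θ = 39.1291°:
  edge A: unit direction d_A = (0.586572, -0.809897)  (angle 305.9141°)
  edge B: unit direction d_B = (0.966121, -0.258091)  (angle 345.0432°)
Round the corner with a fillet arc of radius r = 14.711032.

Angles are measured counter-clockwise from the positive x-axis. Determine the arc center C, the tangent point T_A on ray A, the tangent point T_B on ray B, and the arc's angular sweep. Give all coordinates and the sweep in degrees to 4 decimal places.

bisector direction at 325.4787° = (0.823915,-0.566713)
center distance |VC| = r/sin(θ/2) = 14.711032/sin(19.5646°) = 43.930755
C = V + |VC|·bis = (35.5209,-40.8164)
T_A = V + ((C−V)·d_A)·d_A = V + 41.3944·d_A = (23.6065,-49.4455)
T_B = V + ((C−V)·d_B)·d_B = V + 41.3944·d_B = (39.3177,-26.6038)
sweep = 180° − θ = 140.8709°

center=(35.5209,-40.8164) T_A=(23.6065,-49.4455) T_B=(39.3177,-26.6038) sweep=140.8709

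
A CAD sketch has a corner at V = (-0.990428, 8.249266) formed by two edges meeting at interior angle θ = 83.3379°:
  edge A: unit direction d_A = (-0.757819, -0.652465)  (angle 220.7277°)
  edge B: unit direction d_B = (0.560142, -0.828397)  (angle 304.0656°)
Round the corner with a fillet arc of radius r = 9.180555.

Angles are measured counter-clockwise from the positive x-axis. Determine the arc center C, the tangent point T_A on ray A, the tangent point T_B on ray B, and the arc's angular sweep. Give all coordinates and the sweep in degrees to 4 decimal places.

bisector direction at 262.3967° = (-0.132314,-0.991208)
center distance |VC| = r/sin(θ/2) = 9.180555/sin(41.6690°) = 13.808967
C = V + |VC|·bis = (-2.8176,-5.4383)
T_A = V + ((C−V)·d_A)·d_A = V + 10.3153·d_A = (-8.8075,1.5189)
T_B = V + ((C−V)·d_B)·d_B = V + 10.3153·d_B = (4.7876,-0.2959)
sweep = 180° − θ = 96.6621°

center=(-2.8176,-5.4383) T_A=(-8.8075,1.5189) T_B=(4.7876,-0.2959) sweep=96.6621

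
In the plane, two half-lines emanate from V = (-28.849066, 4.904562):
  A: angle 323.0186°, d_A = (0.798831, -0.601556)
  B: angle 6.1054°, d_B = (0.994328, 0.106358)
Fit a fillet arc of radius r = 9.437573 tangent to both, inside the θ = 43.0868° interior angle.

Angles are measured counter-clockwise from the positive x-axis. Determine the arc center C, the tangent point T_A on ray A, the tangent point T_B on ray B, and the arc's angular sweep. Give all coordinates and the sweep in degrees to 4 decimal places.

center=(-4.0753,-1.9369) T_A=(-9.7526,-9.4760) T_B=(-5.0791,7.4471) sweep=136.9132

bisector direction at 344.5620° = (0.963919,-0.266195)
center distance |VC| = r/sin(θ/2) = 9.437573/sin(21.5434°) = 25.701039
C = V + |VC|·bis = (-4.0753,-1.9369)
T_A = V + ((C−V)·d_A)·d_A = V + 23.9056·d_A = (-9.7526,-9.4760)
T_B = V + ((C−V)·d_B)·d_B = V + 23.9056·d_B = (-5.0791,7.4471)
sweep = 180° − θ = 136.9132°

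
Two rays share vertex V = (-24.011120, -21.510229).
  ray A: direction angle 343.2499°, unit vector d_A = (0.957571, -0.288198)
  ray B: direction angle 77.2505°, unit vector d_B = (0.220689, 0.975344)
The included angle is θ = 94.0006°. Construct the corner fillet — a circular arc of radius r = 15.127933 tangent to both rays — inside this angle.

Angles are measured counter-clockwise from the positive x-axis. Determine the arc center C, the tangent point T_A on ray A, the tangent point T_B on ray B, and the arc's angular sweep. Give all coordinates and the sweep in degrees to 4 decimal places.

center=(-6.1429,-11.0897) T_A=(-10.5028,-25.5758) T_B=(-20.8979,-7.7512) sweep=85.9994

bisector direction at 30.2502° = (0.863834,0.503777)
center distance |VC| = r/sin(θ/2) = 15.127933/sin(47.0003°) = 20.684737
C = V + |VC|·bis = (-6.1429,-11.0897)
T_A = V + ((C−V)·d_A)·d_A = V + 14.1069·d_A = (-10.5028,-25.5758)
T_B = V + ((C−V)·d_B)·d_B = V + 14.1069·d_B = (-20.8979,-7.7512)
sweep = 180° − θ = 85.9994°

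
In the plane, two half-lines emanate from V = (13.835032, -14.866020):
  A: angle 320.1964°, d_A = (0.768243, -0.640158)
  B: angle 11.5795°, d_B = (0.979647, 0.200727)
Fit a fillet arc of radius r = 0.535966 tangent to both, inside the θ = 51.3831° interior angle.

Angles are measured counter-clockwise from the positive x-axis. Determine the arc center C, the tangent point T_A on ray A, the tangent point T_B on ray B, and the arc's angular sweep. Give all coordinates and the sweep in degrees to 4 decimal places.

bisector direction at 345.8879° = (0.969821,-0.243819)
center distance |VC| = r/sin(θ/2) = 0.535966/sin(25.6915°) = 1.236294
C = V + |VC|·bis = (15.0340,-15.1675)
T_A = V + ((C−V)·d_A)·d_A = V + 1.1141·d_A = (14.6909,-15.5792)
T_B = V + ((C−V)·d_B)·d_B = V + 1.1141·d_B = (14.9264,-14.6424)
sweep = 180° − θ = 128.6169°

center=(15.0340,-15.1675) T_A=(14.6909,-15.5792) T_B=(14.9264,-14.6424) sweep=128.6169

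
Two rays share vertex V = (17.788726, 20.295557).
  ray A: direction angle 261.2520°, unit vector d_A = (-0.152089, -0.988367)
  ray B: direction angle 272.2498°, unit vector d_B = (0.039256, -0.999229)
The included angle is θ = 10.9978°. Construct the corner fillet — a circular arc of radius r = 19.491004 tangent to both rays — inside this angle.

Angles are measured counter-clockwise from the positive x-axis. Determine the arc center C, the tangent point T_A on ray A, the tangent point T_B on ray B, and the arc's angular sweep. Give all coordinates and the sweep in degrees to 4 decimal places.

bisector direction at 266.7509° = (-0.056677,-0.998393)
center distance |VC| = r/sin(θ/2) = 19.491004/sin(5.4989°) = 203.398591
C = V + |VC|·bis = (6.2607,-182.7761)
T_A = V + ((C−V)·d_A)·d_A = V + 202.4626·d_A = (-13.0036,-179.8117)
T_B = V + ((C−V)·d_B)·d_B = V + 202.4626·d_B = (25.7367,-182.0109)
sweep = 180° − θ = 169.0022°

center=(6.2607,-182.7761) T_A=(-13.0036,-179.8117) T_B=(25.7367,-182.0109) sweep=169.0022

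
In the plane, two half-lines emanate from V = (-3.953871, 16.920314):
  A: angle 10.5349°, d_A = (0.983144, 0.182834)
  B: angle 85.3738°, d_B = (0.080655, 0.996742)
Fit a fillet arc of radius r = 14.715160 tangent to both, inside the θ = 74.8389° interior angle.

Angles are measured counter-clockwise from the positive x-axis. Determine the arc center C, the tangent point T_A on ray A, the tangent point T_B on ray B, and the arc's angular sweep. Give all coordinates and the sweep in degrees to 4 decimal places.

center=(12.2646,34.9039) T_A=(14.9550,20.4368) T_B=(-2.4026,36.0907) sweep=105.1611

bisector direction at 47.9543° = (0.669722,0.742611)
center distance |VC| = r/sin(θ/2) = 14.715160/sin(37.4194°) = 24.216686
C = V + |VC|·bis = (12.2646,34.9039)
T_A = V + ((C−V)·d_A)·d_A = V + 19.2331·d_A = (14.9550,20.4368)
T_B = V + ((C−V)·d_B)·d_B = V + 19.2331·d_B = (-2.4026,36.0907)
sweep = 180° − θ = 105.1611°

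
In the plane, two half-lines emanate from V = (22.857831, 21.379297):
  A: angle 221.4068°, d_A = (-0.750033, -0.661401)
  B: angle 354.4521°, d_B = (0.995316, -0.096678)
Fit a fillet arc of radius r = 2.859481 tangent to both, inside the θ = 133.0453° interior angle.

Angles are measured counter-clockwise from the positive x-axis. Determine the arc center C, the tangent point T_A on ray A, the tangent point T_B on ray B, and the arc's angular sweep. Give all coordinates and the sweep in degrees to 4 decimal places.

center=(23.8176,18.4131) T_A=(21.9263,20.5578) T_B=(24.0940,21.2592) sweep=46.9547

bisector direction at 287.9295° = (0.307846,-0.951436)
center distance |VC| = r/sin(θ/2) = 2.859481/sin(66.5226°) = 3.117560
C = V + |VC|·bis = (23.8176,18.4131)
T_A = V + ((C−V)·d_A)·d_A = V + 1.2420·d_A = (21.9263,20.5578)
T_B = V + ((C−V)·d_B)·d_B = V + 1.2420·d_B = (24.0940,21.2592)
sweep = 180° − θ = 46.9547°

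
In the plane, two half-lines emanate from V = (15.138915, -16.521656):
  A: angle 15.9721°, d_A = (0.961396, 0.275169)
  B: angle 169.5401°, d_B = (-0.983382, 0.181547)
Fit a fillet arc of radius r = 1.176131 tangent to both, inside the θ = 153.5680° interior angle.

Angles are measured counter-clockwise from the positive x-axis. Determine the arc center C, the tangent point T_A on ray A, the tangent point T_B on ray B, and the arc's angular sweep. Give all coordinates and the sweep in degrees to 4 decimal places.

center=(15.0808,-15.3149) T_A=(15.4045,-16.4457) T_B=(14.8673,-16.4715) sweep=26.4320

bisector direction at 92.7561° = (-0.048084,0.998843)
center distance |VC| = r/sin(θ/2) = 1.176131/sin(76.7840°) = 1.208128
C = V + |VC|·bis = (15.0808,-15.3149)
T_A = V + ((C−V)·d_A)·d_A = V + 0.2762·d_A = (15.4045,-16.4457)
T_B = V + ((C−V)·d_B)·d_B = V + 0.2762·d_B = (14.8673,-16.4715)
sweep = 180° − θ = 26.4320°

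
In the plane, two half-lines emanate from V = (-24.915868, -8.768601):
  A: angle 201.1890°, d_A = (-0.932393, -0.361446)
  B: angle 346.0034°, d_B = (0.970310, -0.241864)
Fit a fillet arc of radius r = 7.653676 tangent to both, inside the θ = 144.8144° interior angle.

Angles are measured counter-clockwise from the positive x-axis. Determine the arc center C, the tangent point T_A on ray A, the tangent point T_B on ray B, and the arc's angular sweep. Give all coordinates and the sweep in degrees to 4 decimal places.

center=(-24.4122,-16.7820) T_A=(-27.1786,-9.6458) T_B=(-22.5611,-9.3556) sweep=35.1856

bisector direction at 273.5962° = (0.062724,-0.998031)
center distance |VC| = r/sin(θ/2) = 7.653676/sin(72.4072°) = 8.029213
C = V + |VC|·bis = (-24.4122,-16.7820)
T_A = V + ((C−V)·d_A)·d_A = V + 2.4268·d_A = (-27.1786,-9.6458)
T_B = V + ((C−V)·d_B)·d_B = V + 2.4268·d_B = (-22.5611,-9.3556)
sweep = 180° − θ = 35.1856°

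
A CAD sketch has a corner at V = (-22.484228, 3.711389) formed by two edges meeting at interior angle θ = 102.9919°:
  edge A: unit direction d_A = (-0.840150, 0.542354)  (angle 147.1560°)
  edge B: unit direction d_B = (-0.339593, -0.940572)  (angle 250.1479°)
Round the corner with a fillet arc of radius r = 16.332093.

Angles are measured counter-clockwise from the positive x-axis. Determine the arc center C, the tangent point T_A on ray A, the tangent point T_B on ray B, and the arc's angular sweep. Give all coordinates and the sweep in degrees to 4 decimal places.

center=(-42.2581,-2.9632) T_A=(-33.4003,10.7582) T_B=(-26.8966,-8.5095) sweep=77.0081

bisector direction at 198.6519° = (-0.947479,-0.319819)
center distance |VC| = r/sin(θ/2) = 16.332093/sin(51.4960°) = 20.869973
C = V + |VC|·bis = (-42.2581,-2.9632)
T_A = V + ((C−V)·d_A)·d_A = V + 12.9930·d_A = (-33.4003,10.7582)
T_B = V + ((C−V)·d_B)·d_B = V + 12.9930·d_B = (-26.8966,-8.5095)
sweep = 180° − θ = 77.0081°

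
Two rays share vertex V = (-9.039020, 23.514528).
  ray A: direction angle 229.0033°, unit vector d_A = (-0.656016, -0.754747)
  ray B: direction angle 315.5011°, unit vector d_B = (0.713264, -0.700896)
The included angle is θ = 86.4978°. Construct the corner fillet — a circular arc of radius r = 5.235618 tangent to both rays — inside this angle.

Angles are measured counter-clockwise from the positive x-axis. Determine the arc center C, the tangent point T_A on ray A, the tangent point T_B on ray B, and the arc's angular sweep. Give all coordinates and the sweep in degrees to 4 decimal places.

center=(-8.7387,15.8791) T_A=(-12.6903,19.3137) T_B=(-5.0691,19.6135) sweep=93.5022

bisector direction at 272.2522° = (0.039298,-0.999228)
center distance |VC| = r/sin(θ/2) = 5.235618/sin(43.2489°) = 7.641353
C = V + |VC|·bis = (-8.7387,15.8791)
T_A = V + ((C−V)·d_A)·d_A = V + 5.5658·d_A = (-12.6903,19.3137)
T_B = V + ((C−V)·d_B)·d_B = V + 5.5658·d_B = (-5.0691,19.6135)
sweep = 180° − θ = 93.5022°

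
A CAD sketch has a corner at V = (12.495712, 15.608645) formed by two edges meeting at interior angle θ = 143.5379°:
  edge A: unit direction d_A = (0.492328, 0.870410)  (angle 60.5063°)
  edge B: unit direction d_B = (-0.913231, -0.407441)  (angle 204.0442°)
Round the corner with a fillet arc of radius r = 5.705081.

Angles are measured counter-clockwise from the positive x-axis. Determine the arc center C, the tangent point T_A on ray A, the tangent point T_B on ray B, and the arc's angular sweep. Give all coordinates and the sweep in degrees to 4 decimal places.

center=(8.4551,20.0531) T_A=(13.4209,17.2443) T_B=(10.7796,14.8430) sweep=36.4621

bisector direction at 132.2752° = (-0.672693,0.739922)
center distance |VC| = r/sin(θ/2) = 5.705081/sin(71.7690°) = 6.006596
C = V + |VC|·bis = (8.4551,20.0531)
T_A = V + ((C−V)·d_A)·d_A = V + 1.8792·d_A = (13.4209,17.2443)
T_B = V + ((C−V)·d_B)·d_B = V + 1.8792·d_B = (10.7796,14.8430)
sweep = 180° − θ = 36.4621°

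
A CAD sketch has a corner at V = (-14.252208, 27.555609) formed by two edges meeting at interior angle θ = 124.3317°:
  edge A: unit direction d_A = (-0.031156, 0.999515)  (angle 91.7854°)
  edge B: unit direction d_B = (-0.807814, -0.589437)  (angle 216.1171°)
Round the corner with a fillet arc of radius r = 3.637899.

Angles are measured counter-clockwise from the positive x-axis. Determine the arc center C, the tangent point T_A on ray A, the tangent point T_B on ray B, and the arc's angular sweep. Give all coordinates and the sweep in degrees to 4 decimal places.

bisector direction at 153.9512° = (-0.898421,0.439136)
center distance |VC| = r/sin(θ/2) = 3.637899/sin(62.1658°) = 4.113861
C = V + |VC|·bis = (-17.9482,29.3622)
T_A = V + ((C−V)·d_A)·d_A = V + 1.9208·d_A = (-14.3121,29.4755)
T_B = V + ((C−V)·d_B)·d_B = V + 1.9208·d_B = (-15.8039,26.4234)
sweep = 180° − θ = 55.6683°

center=(-17.9482,29.3622) T_A=(-14.3121,29.4755) T_B=(-15.8039,26.4234) sweep=55.6683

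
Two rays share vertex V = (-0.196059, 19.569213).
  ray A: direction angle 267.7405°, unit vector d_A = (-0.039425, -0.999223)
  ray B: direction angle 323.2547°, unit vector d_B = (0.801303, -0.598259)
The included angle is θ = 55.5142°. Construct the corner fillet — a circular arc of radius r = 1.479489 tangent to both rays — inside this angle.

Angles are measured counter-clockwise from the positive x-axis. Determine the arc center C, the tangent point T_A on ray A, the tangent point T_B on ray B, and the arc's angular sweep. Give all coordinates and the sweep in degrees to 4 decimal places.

bisector direction at 295.4976° = (0.430473,-0.902603)
center distance |VC| = r/sin(θ/2) = 1.479489/sin(27.7571°) = 3.176749
C = V + |VC|·bis = (1.1714,16.7019)
T_A = V + ((C−V)·d_A)·d_A = V + 2.8112·d_A = (-0.3069,16.7602)
T_B = V + ((C−V)·d_B)·d_B = V + 2.8112·d_B = (2.0566,17.8874)
sweep = 180° − θ = 124.4858°

center=(1.1714,16.7019) T_A=(-0.3069,16.7602) T_B=(2.0566,17.8874) sweep=124.4858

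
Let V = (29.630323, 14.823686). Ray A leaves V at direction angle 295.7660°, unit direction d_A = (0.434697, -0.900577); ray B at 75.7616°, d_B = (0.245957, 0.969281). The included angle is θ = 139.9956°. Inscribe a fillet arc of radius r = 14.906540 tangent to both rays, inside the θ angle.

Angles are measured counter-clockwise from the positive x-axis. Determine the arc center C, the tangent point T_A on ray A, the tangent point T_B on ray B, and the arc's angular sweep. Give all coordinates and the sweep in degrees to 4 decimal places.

center=(45.4136,16.4168) T_A=(31.9891,9.9370) T_B=(30.9649,20.0832) sweep=40.0044

bisector direction at 5.7638° = (0.994944,0.100428)
center distance |VC| = r/sin(θ/2) = 14.906540/sin(69.9978°) = 15.863430
C = V + |VC|·bis = (45.4136,16.4168)
T_A = V + ((C−V)·d_A)·d_A = V + 5.4262·d_A = (31.9891,9.9370)
T_B = V + ((C−V)·d_B)·d_B = V + 5.4262·d_B = (30.9649,20.0832)
sweep = 180° − θ = 40.0044°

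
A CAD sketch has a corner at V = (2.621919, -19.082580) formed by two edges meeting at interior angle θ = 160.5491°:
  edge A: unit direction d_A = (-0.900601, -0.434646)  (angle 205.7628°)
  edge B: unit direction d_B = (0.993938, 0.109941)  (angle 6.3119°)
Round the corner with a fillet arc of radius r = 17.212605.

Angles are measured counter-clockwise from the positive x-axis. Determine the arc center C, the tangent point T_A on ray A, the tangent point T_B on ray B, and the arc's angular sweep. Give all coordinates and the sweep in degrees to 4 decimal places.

bisector direction at 286.0374° = (0.276264,-0.961082)
center distance |VC| = r/sin(θ/2) = 17.212605/sin(80.2746°) = 17.463582
C = V + |VC|·bis = (7.4465,-35.8665)
T_A = V + ((C−V)·d_A)·d_A = V + 2.9501·d_A = (-0.0349,-20.3648)
T_B = V + ((C−V)·d_B)·d_B = V + 2.9501·d_B = (5.5541,-18.7582)
sweep = 180° − θ = 19.4509°

center=(7.4465,-35.8665) T_A=(-0.0349,-20.3648) T_B=(5.5541,-18.7582) sweep=19.4509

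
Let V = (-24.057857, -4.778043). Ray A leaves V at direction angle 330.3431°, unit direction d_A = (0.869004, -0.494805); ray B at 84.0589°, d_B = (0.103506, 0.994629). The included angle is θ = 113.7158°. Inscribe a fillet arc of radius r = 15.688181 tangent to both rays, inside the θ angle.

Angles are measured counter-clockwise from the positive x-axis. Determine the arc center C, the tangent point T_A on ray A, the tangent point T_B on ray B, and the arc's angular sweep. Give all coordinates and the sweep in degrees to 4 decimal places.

center=(-7.3937,3.7865) T_A=(-15.1563,-9.8465) T_B=(-22.9976,5.4104) sweep=66.2842

bisector direction at 27.2010° = (0.889408,0.457113)
center distance |VC| = r/sin(θ/2) = 15.688181/sin(56.8579°) = 18.736245
C = V + |VC|·bis = (-7.3937,3.7865)
T_A = V + ((C−V)·d_A)·d_A = V + 10.2434·d_A = (-15.1563,-9.8465)
T_B = V + ((C−V)·d_B)·d_B = V + 10.2434·d_B = (-22.9976,5.4104)
sweep = 180° − θ = 66.2842°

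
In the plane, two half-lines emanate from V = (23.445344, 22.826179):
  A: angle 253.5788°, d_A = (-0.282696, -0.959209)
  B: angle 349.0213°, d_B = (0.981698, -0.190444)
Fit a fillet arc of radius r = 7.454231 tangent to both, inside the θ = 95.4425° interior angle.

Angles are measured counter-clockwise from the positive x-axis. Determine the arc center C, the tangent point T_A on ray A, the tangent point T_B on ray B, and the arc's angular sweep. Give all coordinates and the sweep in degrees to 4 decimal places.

center=(28.6795,14.2176) T_A=(21.5293,16.3249) T_B=(30.0991,21.5354) sweep=84.5575

bisector direction at 301.3000° = (0.519520,-0.854458)
center distance |VC| = r/sin(θ/2) = 7.454231/sin(47.7212°) = 10.074910
C = V + |VC|·bis = (28.6795,14.2176)
T_A = V + ((C−V)·d_A)·d_A = V + 6.7778·d_A = (21.5293,16.3249)
T_B = V + ((C−V)·d_B)·d_B = V + 6.7778·d_B = (30.0991,21.5354)
sweep = 180° − θ = 84.5575°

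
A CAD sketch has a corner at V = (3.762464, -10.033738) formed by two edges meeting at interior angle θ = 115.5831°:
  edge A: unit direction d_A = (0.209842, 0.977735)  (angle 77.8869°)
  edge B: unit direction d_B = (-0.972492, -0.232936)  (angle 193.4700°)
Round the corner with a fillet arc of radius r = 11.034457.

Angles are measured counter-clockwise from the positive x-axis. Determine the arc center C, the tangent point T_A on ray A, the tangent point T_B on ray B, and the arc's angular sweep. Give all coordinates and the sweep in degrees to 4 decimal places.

center=(-5.5677,-0.9220) T_A=(5.2211,-3.2375) T_B=(-2.9974,-11.6529) sweep=64.4169

bisector direction at 135.6784° = (-0.715430,0.698684)
center distance |VC| = r/sin(θ/2) = 11.034457/sin(57.7916°) = 13.041327
C = V + |VC|·bis = (-5.5677,-0.9220)
T_A = V + ((C−V)·d_A)·d_A = V + 6.9510·d_A = (5.2211,-3.2375)
T_B = V + ((C−V)·d_B)·d_B = V + 6.9510·d_B = (-2.9974,-11.6529)
sweep = 180° − θ = 64.4169°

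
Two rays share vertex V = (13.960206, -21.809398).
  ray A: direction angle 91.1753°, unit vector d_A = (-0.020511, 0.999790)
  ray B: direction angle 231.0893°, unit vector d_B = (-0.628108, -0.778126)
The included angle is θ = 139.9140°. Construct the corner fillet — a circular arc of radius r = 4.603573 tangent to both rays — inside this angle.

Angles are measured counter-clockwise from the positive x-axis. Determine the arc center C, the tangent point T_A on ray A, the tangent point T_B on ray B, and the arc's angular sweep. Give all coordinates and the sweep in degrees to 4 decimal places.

center=(9.3232,-20.2247) T_A=(13.9258,-20.1303) T_B=(12.9053,-23.1162) sweep=40.0860

bisector direction at 161.1323° = (-0.946268,0.323384)
center distance |VC| = r/sin(θ/2) = 4.603573/sin(69.9570°) = 4.900360
C = V + |VC|·bis = (9.3232,-20.2247)
T_A = V + ((C−V)·d_A)·d_A = V + 1.6795·d_A = (13.9258,-20.1303)
T_B = V + ((C−V)·d_B)·d_B = V + 1.6795·d_B = (12.9053,-23.1162)
sweep = 180° − θ = 40.0860°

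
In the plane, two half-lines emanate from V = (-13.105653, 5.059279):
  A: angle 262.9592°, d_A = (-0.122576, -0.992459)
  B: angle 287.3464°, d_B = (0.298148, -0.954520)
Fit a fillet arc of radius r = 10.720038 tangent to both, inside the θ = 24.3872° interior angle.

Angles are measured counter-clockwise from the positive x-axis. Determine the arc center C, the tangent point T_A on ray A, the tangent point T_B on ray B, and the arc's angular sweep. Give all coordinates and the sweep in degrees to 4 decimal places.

center=(-8.5473,-45.4896) T_A=(-19.1865,-44.1756) T_B=(1.6852,-42.2935) sweep=155.6128

bisector direction at 275.1528° = (0.089812,-0.995959)
center distance |VC| = r/sin(θ/2) = 10.720038/sin(12.1936°) = 50.754003
C = V + |VC|·bis = (-8.5473,-45.4896)
T_A = V + ((C−V)·d_A)·d_A = V + 49.6090·d_A = (-19.1865,-44.1756)
T_B = V + ((C−V)·d_B)·d_B = V + 49.6090·d_B = (1.6852,-42.2935)
sweep = 180° − θ = 155.6128°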